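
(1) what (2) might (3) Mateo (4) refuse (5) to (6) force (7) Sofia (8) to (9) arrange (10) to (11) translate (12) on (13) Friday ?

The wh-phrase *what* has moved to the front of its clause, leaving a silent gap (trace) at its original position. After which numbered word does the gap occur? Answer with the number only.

11

In situ: Mateo might refuse to force Sofia to arrange to translate what on Friday.
The filler 'what' is interpreted as the direct object of 'translate'. Fronting leaves a gap immediately after 'translate':
What might Mateo refuse to force Sofia to arrange to translate ___ on Friday?
'translate' is word 11.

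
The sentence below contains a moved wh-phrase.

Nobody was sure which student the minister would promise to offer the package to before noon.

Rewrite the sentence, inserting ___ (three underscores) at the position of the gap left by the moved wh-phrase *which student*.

In situ: The minister would promise to offer the package to which student before noon.
'which student' functions as the object of the preposition 'to' (recipient of 'offer'). The gap is right after 'to'.

Nobody was sure which student the minister would promise to offer the package to ___ before noon.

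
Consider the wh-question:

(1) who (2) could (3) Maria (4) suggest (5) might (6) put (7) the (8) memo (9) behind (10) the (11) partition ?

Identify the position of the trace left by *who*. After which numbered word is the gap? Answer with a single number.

4

Underlying clause: Maria could suggest who might put the memo behind the partition.
'who' functions as the subject of the clause embedded under 'suggest'. Fronting leaves a gap immediately after 'suggest':
Who could Maria suggest ___ might put the memo behind the partition?
'suggest' is word 4.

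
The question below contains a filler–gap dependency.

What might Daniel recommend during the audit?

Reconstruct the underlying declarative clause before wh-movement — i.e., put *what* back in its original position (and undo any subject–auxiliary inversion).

The filler 'what' is interpreted as the direct object of 'recommend'. Fronting leaves a gap immediately after 'recommend':
What might Daniel recommend ___ during the audit?

Daniel might recommend what during the audit.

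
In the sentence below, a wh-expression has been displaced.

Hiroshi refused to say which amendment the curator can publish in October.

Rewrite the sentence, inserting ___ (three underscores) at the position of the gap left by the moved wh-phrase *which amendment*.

Underlying clause: The curator can publish which amendment in October.
The filler 'which amendment' is interpreted as the direct object of 'publish'. The gap is right after 'publish'.

Hiroshi refused to say which amendment the curator can publish ___ in October.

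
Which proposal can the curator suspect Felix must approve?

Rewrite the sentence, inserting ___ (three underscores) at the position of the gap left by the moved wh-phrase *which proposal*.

Before movement: The curator can suspect Felix must approve which proposal.
'which proposal' is the direct object of 'approve'. The gap is right after 'approve'.

Which proposal can the curator suspect Felix must approve ___?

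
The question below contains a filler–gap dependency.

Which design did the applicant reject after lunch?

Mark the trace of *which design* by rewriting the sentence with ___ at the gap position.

Before movement: The applicant did reject which design after lunch.
'which design' is the direct object of 'reject'. The gap is right after 'reject'.

Which design did the applicant reject ___ after lunch?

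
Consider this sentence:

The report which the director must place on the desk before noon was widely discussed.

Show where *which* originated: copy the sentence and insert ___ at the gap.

'which' is the direct object of 'place'. The gap is right after 'place'.

The report which the director must place ___ on the desk before noon was widely discussed.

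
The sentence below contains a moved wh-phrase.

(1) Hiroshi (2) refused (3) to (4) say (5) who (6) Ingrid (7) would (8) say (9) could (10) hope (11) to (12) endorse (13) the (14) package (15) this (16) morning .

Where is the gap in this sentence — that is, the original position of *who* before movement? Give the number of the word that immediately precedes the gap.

8

Pre-movement form: Ingrid would say who could hope to endorse the package this morning.
'who' is the subject of the clause embedded under 'say'. Fronting leaves a gap immediately after 'say':
Hiroshi refused to say who Ingrid would say ___ could hope to endorse the package this morning.
'say' is word 8.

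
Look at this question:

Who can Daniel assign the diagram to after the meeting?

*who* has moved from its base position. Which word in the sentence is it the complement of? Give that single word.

Pre-movement form: Daniel can assign the diagram to who after the meeting.
'who' functions as the object of the preposition 'to' (recipient of 'assign'). It moves to the left edge, and the trace sits right after 'to':
Who can Daniel assign the diagram to ___ after the meeting?

to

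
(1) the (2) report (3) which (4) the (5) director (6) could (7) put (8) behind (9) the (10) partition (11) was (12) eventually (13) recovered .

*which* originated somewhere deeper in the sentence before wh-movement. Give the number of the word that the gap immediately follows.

'which' functions as the direct object of 'put'. Fronting leaves a gap immediately after 'put':
The report which the director could put ___ behind the partition was eventually recovered.
'put' is word 7.

7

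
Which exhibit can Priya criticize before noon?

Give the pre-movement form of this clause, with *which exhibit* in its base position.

Priya can criticize which exhibit before noon.

'which exhibit' is the direct object of 'criticize'. Fronting leaves a gap immediately after 'criticize':
Which exhibit can Priya criticize ___ before noon?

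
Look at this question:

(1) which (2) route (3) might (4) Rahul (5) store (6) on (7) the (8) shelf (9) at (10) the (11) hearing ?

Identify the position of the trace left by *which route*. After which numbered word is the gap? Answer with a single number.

Pre-movement form: Rahul might store which route on the shelf at the hearing.
'which route' functions as the direct object of 'store'. It moves to the left edge, and the trace sits right after 'store':
Which route might Rahul store ___ on the shelf at the hearing?
'store' is word 5.

5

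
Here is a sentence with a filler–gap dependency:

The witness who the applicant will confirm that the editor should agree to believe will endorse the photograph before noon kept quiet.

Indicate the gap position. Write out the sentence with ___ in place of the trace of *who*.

'who' functions as the subject of the clause embedded under 'believe'. The gap is right after 'believe'.

The witness who the applicant will confirm that the editor should agree to believe ___ will endorse the photograph before noon kept quiet.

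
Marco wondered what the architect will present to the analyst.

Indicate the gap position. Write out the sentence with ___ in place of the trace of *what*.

Before movement: The architect will present what to the analyst.
'what' functions as the direct object of 'present'. The gap is right after 'present'.

Marco wondered what the architect will present ___ to the analyst.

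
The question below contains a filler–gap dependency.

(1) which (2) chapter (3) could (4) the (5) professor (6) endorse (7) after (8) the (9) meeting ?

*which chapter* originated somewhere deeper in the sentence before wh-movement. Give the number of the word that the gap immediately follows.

In situ: The professor could endorse which chapter after the meeting.
'which chapter' functions as the direct object of 'endorse'. Wh-movement fronts it, leaving a gap right after 'endorse':
Which chapter could the professor endorse ___ after the meeting?
'endorse' is word 6.

6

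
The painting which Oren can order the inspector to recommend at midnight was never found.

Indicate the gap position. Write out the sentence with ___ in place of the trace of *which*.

The painting which Oren can order the inspector to recommend ___ at midnight was never found.

'which' functions as the direct object of 'recommend'. The gap is right after 'recommend'.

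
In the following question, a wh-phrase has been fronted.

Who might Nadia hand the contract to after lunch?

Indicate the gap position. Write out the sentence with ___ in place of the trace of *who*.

In situ: Nadia might hand the contract to who after lunch.
The filler 'who' is interpreted as the object of the preposition 'to' (recipient of 'hand'). The gap is right after 'to'.

Who might Nadia hand the contract to ___ after lunch?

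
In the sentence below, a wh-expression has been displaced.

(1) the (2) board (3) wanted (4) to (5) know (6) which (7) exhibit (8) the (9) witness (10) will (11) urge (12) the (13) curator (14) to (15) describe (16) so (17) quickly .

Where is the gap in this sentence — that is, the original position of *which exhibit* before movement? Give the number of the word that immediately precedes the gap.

Before movement: The witness will urge the curator to describe which exhibit so quickly.
The filler 'which exhibit' is interpreted as the direct object of 'describe'. Fronting leaves a gap immediately after 'describe':
The board wanted to know which exhibit the witness will urge the curator to describe ___ so quickly.
'describe' is word 15.

15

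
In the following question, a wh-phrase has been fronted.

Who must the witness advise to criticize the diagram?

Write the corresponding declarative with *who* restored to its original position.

'who' is the direct object of 'advise'. Wh-movement fronts it, leaving a gap right after 'advise':
Who must the witness advise ___ to criticize the diagram?

The witness must advise who to criticize the diagram.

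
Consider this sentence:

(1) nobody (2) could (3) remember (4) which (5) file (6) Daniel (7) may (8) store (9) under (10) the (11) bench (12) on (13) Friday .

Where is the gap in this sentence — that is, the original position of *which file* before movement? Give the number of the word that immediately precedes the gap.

Before movement: Daniel may store which file under the bench on Friday.
'which file' functions as the direct object of 'store'. Fronting leaves a gap immediately after 'store':
Nobody could remember which file Daniel may store ___ under the bench on Friday.
'store' is word 8.

8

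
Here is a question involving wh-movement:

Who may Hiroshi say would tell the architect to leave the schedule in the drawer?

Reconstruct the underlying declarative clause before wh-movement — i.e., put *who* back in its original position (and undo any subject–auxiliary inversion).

Hiroshi may say who would tell the architect to leave the schedule in the drawer.

'who' is the subject of the clause embedded under 'say'. Wh-movement fronts it, leaving a gap right after 'say':
Who may Hiroshi say ___ would tell the architect to leave the schedule in the drawer?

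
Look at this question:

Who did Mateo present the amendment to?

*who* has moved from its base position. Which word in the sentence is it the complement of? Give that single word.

In situ: Mateo did present the amendment to who.
'who' functions as the object of the preposition 'to' (recipient of 'present'). It moves to the left edge, and the trace sits right after 'to':
Who did Mateo present the amendment to ___?

to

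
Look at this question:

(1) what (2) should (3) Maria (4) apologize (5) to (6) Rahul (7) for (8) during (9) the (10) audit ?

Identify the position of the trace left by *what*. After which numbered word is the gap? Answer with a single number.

7

Underlying clause: Maria should apologize to Rahul for what during the audit.
The filler 'what' is interpreted as the object of the preposition 'for'. It moves to the left edge, and the trace sits right after 'for':
What should Maria apologize to Rahul for ___ during the audit?
'for' is word 7.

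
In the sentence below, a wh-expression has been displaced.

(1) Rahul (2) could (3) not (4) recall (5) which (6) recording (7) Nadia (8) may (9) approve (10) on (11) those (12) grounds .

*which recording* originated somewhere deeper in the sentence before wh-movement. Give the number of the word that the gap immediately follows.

Underlying clause: Nadia may approve which recording on those grounds.
'which recording' is the direct object of 'approve'. It moves to the left edge, and the trace sits right after 'approve':
Rahul could not recall which recording Nadia may approve ___ on those grounds.
'approve' is word 9.

9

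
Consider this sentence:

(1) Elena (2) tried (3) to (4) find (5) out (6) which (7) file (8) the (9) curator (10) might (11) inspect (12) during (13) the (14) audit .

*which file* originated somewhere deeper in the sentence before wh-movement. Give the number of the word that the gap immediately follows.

Pre-movement form: The curator might inspect which file during the audit.
The filler 'which file' is interpreted as the direct object of 'inspect'. It moves to the left edge, and the trace sits right after 'inspect':
Elena tried to find out which file the curator might inspect ___ during the audit.
'inspect' is word 11.

11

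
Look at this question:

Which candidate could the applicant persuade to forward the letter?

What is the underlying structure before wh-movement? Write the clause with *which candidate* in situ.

The filler 'which candidate' is interpreted as the direct object of 'persuade'. Fronting leaves a gap immediately after 'persuade':
Which candidate could the applicant persuade ___ to forward the letter?

The applicant could persuade which candidate to forward the letter.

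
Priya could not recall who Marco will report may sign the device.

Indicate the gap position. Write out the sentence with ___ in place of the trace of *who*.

Priya could not recall who Marco will report ___ may sign the device.

Underlying clause: Marco will report who may sign the device.
The filler 'who' is interpreted as the subject of the clause embedded under 'report'. The gap is right after 'report'.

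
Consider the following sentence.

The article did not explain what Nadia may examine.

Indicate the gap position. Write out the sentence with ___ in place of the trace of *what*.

The article did not explain what Nadia may examine ___.

Before movement: Nadia may examine what.
'what' is the direct object of 'examine'. The gap is right after 'examine'.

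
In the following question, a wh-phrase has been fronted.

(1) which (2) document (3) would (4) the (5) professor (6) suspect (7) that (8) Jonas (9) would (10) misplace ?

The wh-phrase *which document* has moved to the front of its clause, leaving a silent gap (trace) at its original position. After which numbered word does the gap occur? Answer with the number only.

10

Underlying clause: The professor would suspect that Jonas would misplace which document.
The filler 'which document' is interpreted as the direct object of 'misplace'. Fronting leaves a gap immediately after 'misplace':
Which document would the professor suspect that Jonas would misplace ___?
'misplace' is word 10.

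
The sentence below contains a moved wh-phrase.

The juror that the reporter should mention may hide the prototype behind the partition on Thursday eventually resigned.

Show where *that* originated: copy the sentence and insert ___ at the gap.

The filler 'that' is interpreted as the subject of the clause embedded under 'mention'. The gap is right after 'mention'.

The juror that the reporter should mention ___ may hide the prototype behind the partition on Thursday eventually resigned.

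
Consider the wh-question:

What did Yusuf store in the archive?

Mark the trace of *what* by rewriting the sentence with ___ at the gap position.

What did Yusuf store ___ in the archive?

Before movement: Yusuf did store what in the archive.
The filler 'what' is interpreted as the direct object of 'store'. The gap is right after 'store'.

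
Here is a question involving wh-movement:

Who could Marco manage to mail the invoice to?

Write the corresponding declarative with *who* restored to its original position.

The filler 'who' is interpreted as the object of the preposition 'to' (recipient of 'mail'). It moves to the left edge, and the trace sits right after 'to':
Who could Marco manage to mail the invoice to ___?

Marco could manage to mail the invoice to who.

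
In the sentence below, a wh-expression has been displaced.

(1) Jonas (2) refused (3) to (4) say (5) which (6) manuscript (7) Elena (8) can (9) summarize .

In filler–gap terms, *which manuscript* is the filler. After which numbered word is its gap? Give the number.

9

Before movement: Elena can summarize which manuscript.
'which manuscript' functions as the direct object of 'summarize'. Wh-movement fronts it, leaving a gap right after 'summarize':
Jonas refused to say which manuscript Elena can summarize ___.
'summarize' is word 9.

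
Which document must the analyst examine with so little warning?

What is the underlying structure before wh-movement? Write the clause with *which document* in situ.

'which document' functions as the direct object of 'examine'. Fronting leaves a gap immediately after 'examine':
Which document must the analyst examine ___ with so little warning?

The analyst must examine which document with so little warning.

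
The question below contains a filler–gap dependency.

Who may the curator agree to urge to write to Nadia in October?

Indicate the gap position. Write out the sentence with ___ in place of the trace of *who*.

In situ: The curator may agree to urge who to write to Nadia in October.
'who' is the direct object of 'urge'. The gap is right after 'urge'.

Who may the curator agree to urge ___ to write to Nadia in October?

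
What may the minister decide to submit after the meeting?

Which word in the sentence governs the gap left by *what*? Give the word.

Pre-movement form: The minister may decide to submit what after the meeting.
'what' is the direct object of 'submit'. It moves to the left edge, and the trace sits right after 'submit':
What may the minister decide to submit ___ after the meeting?

submit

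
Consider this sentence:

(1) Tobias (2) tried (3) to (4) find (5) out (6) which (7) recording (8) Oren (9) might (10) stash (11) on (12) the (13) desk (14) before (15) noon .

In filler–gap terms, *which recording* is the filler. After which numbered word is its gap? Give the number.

10

Pre-movement form: Oren might stash which recording on the desk before noon.
'which recording' functions as the direct object of 'stash'. Wh-movement fronts it, leaving a gap right after 'stash':
Tobias tried to find out which recording Oren might stash ___ on the desk before noon.
'stash' is word 10.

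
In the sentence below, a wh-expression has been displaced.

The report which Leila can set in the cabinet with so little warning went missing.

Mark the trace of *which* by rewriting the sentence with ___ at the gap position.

'which' is the direct object of 'set'. The gap is right after 'set'.

The report which Leila can set ___ in the cabinet with so little warning went missing.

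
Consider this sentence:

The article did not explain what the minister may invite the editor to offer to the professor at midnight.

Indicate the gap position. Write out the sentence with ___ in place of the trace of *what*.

Underlying clause: The minister may invite the editor to offer what to the professor at midnight.
The filler 'what' is interpreted as the direct object of 'offer'. The gap is right after 'offer'.

The article did not explain what the minister may invite the editor to offer ___ to the professor at midnight.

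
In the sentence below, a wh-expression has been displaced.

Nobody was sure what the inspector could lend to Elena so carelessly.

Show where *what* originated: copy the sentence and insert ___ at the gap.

Pre-movement form: The inspector could lend what to Elena so carelessly.
'what' functions as the direct object of 'lend'. The gap is right after 'lend'.

Nobody was sure what the inspector could lend ___ to Elena so carelessly.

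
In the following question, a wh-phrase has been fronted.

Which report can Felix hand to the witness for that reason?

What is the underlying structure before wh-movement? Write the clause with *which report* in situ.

The filler 'which report' is interpreted as the direct object of 'hand'. Wh-movement fronts it, leaving a gap right after 'hand':
Which report can Felix hand ___ to the witness for that reason?

Felix can hand which report to the witness for that reason.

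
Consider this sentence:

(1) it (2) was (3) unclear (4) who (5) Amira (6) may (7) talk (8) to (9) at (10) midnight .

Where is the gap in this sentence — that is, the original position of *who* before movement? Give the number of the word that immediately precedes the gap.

8

Before movement: Amira may talk to who at midnight.
'who' functions as the object of the preposition 'to'. Fronting leaves a gap immediately after 'to':
It was unclear who Amira may talk to ___ at midnight.
'to' is word 8.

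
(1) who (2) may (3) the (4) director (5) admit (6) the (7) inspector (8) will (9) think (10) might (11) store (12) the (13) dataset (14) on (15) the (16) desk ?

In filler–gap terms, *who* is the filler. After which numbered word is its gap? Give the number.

Before movement: The director may admit the inspector will think who might store the dataset on the desk.
The filler 'who' is interpreted as the subject of the clause embedded under 'think'. Wh-movement fronts it, leaving a gap right after 'think':
Who may the director admit the inspector will think ___ might store the dataset on the desk?
'think' is word 9.

9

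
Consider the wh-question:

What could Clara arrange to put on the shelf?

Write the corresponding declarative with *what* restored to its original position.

Clara could arrange to put what on the shelf.

'what' functions as the direct object of 'put'. Wh-movement fronts it, leaving a gap right after 'put':
What could Clara arrange to put ___ on the shelf?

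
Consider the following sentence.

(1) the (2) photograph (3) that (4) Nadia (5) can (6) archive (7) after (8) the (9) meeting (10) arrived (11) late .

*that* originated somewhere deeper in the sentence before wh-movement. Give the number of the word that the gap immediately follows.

The filler 'that' is interpreted as the direct object of 'archive'. Wh-movement fronts it, leaving a gap right after 'archive':
The photograph that Nadia can archive ___ after the meeting arrived late.
'archive' is word 6.

6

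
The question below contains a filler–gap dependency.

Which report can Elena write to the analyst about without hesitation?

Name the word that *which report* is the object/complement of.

Underlying clause: Elena can write to the analyst about which report without hesitation.
'which report' functions as the object of the preposition 'about'. Wh-movement fronts it, leaving a gap right after 'about':
Which report can Elena write to the analyst about ___ without hesitation?

about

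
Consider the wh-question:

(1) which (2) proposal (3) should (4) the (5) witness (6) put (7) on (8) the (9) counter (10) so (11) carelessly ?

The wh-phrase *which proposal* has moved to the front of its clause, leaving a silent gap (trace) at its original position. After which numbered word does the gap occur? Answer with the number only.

6

Before movement: The witness should put which proposal on the counter so carelessly.
'which proposal' is the direct object of 'put'. It moves to the left edge, and the trace sits right after 'put':
Which proposal should the witness put ___ on the counter so carelessly?
'put' is word 6.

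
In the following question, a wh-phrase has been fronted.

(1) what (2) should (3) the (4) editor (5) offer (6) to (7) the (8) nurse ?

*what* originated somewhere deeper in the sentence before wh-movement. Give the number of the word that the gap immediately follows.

In situ: The editor should offer what to the nurse.
'what' functions as the direct object of 'offer'. It moves to the left edge, and the trace sits right after 'offer':
What should the editor offer ___ to the nurse?
'offer' is word 5.

5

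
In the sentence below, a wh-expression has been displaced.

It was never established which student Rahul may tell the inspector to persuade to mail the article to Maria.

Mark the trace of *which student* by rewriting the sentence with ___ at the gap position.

It was never established which student Rahul may tell the inspector to persuade ___ to mail the article to Maria.

In situ: Rahul may tell the inspector to persuade which student to mail the article to Maria.
'which student' is the direct object of 'persuade'. The gap is right after 'persuade'.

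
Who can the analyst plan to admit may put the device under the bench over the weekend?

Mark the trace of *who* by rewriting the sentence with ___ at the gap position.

Who can the analyst plan to admit ___ may put the device under the bench over the weekend?

Underlying clause: The analyst can plan to admit who may put the device under the bench over the weekend.
'who' functions as the subject of the clause embedded under 'admit'. The gap is right after 'admit'.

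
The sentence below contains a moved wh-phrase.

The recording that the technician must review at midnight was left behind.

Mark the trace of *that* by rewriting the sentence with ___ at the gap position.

'that' is the direct object of 'review'. The gap is right after 'review'.

The recording that the technician must review ___ at midnight was left behind.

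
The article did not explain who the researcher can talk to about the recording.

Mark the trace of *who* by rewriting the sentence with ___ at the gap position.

Before movement: The researcher can talk to who about the recording.
'who' functions as the object of the preposition 'to'. The gap is right after 'to'.

The article did not explain who the researcher can talk to ___ about the recording.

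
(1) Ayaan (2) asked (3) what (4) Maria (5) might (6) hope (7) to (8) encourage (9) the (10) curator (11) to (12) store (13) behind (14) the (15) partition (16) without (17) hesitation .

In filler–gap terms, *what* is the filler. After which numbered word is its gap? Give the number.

In situ: Maria might hope to encourage the curator to store what behind the partition without hesitation.
'what' functions as the direct object of 'store'. Wh-movement fronts it, leaving a gap right after 'store':
Ayaan asked what Maria might hope to encourage the curator to store ___ behind the partition without hesitation.
'store' is word 12.

12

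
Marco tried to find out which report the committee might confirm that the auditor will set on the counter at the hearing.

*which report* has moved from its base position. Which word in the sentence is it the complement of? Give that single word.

set

In situ: The committee might confirm that the auditor will set which report on the counter at the hearing.
'which report' functions as the direct object of 'set'. It moves to the left edge, and the trace sits right after 'set':
Marco tried to find out which report the committee might confirm that the auditor will set ___ on the counter at the hearing.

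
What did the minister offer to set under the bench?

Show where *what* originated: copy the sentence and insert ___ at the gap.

Before movement: The minister did offer to set what under the bench.
'what' is the direct object of 'set'. The gap is right after 'set'.

What did the minister offer to set ___ under the bench?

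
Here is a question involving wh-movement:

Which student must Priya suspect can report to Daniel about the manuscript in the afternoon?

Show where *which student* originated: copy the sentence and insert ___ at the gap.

Which student must Priya suspect ___ can report to Daniel about the manuscript in the afternoon?

In situ: Priya must suspect which student can report to Daniel about the manuscript in the afternoon.
The filler 'which student' is interpreted as the subject of the clause embedded under 'suspect'. The gap is right after 'suspect'.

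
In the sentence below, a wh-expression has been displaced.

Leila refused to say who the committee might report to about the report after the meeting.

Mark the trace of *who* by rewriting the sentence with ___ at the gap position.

Pre-movement form: The committee might report to who about the report after the meeting.
The filler 'who' is interpreted as the object of the preposition 'to'. The gap is right after 'to'.

Leila refused to say who the committee might report to ___ about the report after the meeting.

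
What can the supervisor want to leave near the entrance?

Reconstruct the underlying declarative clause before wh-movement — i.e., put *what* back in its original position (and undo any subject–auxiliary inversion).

The supervisor can want to leave what near the entrance.

'what' is the direct object of 'leave'. It moves to the left edge, and the trace sits right after 'leave':
What can the supervisor want to leave ___ near the entrance?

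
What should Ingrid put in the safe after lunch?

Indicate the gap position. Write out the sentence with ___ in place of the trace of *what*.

In situ: Ingrid should put what in the safe after lunch.
'what' is the direct object of 'put'. The gap is right after 'put'.

What should Ingrid put ___ in the safe after lunch?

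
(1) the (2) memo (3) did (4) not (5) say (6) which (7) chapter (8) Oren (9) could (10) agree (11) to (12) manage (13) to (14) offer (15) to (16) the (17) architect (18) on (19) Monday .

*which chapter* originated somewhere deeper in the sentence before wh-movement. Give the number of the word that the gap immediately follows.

Before movement: Oren could agree to manage to offer which chapter to the architect on Monday.
'which chapter' is the direct object of 'offer'. Wh-movement fronts it, leaving a gap right after 'offer':
The memo did not say which chapter Oren could agree to manage to offer ___ to the architect on Monday.
'offer' is word 14.

14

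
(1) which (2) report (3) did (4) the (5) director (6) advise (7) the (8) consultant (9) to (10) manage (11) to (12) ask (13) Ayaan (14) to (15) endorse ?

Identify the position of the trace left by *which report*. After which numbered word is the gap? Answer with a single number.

In situ: The director did advise the consultant to manage to ask Ayaan to endorse which report.
'which report' is the direct object of 'endorse'. Wh-movement fronts it, leaving a gap right after 'endorse':
Which report did the director advise the consultant to manage to ask Ayaan to endorse ___?
'endorse' is word 15.

15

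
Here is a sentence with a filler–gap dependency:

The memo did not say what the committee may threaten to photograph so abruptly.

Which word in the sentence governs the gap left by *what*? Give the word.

Underlying clause: The committee may threaten to photograph what so abruptly.
The filler 'what' is interpreted as the direct object of 'photograph'. Fronting leaves a gap immediately after 'photograph':
The memo did not say what the committee may threaten to photograph ___ so abruptly.

photograph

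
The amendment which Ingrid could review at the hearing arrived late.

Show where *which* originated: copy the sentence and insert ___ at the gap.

The amendment which Ingrid could review ___ at the hearing arrived late.

The filler 'which' is interpreted as the direct object of 'review'. The gap is right after 'review'.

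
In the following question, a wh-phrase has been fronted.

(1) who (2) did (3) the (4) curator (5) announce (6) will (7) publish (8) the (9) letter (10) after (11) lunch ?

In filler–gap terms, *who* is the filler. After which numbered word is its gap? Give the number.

5

Pre-movement form: The curator did announce who will publish the letter after lunch.
'who' functions as the subject of the clause embedded under 'announce'. Fronting leaves a gap immediately after 'announce':
Who did the curator announce ___ will publish the letter after lunch?
'announce' is word 5.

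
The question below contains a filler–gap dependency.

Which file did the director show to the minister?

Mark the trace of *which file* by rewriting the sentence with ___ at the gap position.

Which file did the director show ___ to the minister?

Before movement: The director did show which file to the minister.
The filler 'which file' is interpreted as the direct object of 'show'. The gap is right after 'show'.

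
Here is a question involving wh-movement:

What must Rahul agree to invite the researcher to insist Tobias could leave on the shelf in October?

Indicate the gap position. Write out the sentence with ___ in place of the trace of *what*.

What must Rahul agree to invite the researcher to insist Tobias could leave ___ on the shelf in October?

Before movement: Rahul must agree to invite the researcher to insist Tobias could leave what on the shelf in October.
The filler 'what' is interpreted as the direct object of 'leave'. The gap is right after 'leave'.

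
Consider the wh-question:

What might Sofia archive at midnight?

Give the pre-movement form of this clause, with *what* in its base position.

Sofia might archive what at midnight.

The filler 'what' is interpreted as the direct object of 'archive'. It moves to the left edge, and the trace sits right after 'archive':
What might Sofia archive ___ at midnight?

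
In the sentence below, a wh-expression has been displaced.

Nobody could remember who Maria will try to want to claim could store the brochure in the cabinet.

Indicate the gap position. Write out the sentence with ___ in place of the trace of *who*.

Before movement: Maria will try to want to claim who could store the brochure in the cabinet.
'who' is the subject of the clause embedded under 'claim'. The gap is right after 'claim'.

Nobody could remember who Maria will try to want to claim ___ could store the brochure in the cabinet.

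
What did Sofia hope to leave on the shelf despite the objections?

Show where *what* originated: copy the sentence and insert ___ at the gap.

What did Sofia hope to leave ___ on the shelf despite the objections?

Underlying clause: Sofia did hope to leave what on the shelf despite the objections.
'what' functions as the direct object of 'leave'. The gap is right after 'leave'.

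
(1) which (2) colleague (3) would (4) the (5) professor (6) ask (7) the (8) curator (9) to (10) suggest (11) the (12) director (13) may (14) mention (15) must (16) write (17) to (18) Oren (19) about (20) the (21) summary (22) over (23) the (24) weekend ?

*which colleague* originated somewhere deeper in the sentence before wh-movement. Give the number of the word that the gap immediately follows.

In situ: The professor would ask the curator to suggest the director may mention which colleague must write to Oren about the summary over the weekend.
'which colleague' is the subject of the clause embedded under 'mention'. Wh-movement fronts it, leaving a gap right after 'mention':
Which colleague would the professor ask the curator to suggest the director may mention ___ must write to Oren about the summary over the weekend?
'mention' is word 14.

14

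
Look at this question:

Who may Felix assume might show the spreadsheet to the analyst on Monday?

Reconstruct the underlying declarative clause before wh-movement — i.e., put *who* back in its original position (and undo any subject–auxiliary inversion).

Felix may assume who might show the spreadsheet to the analyst on Monday.

'who' is the subject of the clause embedded under 'assume'. Fronting leaves a gap immediately after 'assume':
Who may Felix assume ___ might show the spreadsheet to the analyst on Monday?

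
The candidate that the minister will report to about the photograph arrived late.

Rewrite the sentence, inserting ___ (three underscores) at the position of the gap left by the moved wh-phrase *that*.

'that' functions as the object of the preposition 'to'. The gap is right after 'to'.

The candidate that the minister will report to ___ about the photograph arrived late.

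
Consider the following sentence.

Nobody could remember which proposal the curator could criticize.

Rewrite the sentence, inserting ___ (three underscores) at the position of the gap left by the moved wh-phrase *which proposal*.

Nobody could remember which proposal the curator could criticize ___.

Underlying clause: The curator could criticize which proposal.
The filler 'which proposal' is interpreted as the direct object of 'criticize'. The gap is right after 'criticize'.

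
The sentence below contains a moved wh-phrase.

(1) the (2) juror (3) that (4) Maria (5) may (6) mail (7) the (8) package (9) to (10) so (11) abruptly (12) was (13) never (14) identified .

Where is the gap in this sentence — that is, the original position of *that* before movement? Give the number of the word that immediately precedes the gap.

The filler 'that' is interpreted as the object of the preposition 'to' (recipient of 'mail'). Fronting leaves a gap immediately after 'to':
The juror that Maria may mail the package to ___ so abruptly was never identified.
'to' is word 9.

9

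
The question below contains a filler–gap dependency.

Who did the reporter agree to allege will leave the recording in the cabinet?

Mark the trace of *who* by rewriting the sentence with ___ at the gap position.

Before movement: The reporter did agree to allege who will leave the recording in the cabinet.
The filler 'who' is interpreted as the subject of the clause embedded under 'allege'. The gap is right after 'allege'.

Who did the reporter agree to allege ___ will leave the recording in the cabinet?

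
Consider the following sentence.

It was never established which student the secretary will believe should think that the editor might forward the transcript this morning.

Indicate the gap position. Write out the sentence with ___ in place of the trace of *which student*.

It was never established which student the secretary will believe ___ should think that the editor might forward the transcript this morning.

In situ: The secretary will believe which student should think that the editor might forward the transcript this morning.
The filler 'which student' is interpreted as the subject of the clause embedded under 'believe'. The gap is right after 'believe'.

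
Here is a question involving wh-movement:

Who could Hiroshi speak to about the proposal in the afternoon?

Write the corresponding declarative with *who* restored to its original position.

Hiroshi could speak to who about the proposal in the afternoon.

'who' functions as the object of the preposition 'to'. It moves to the left edge, and the trace sits right after 'to':
Who could Hiroshi speak to ___ about the proposal in the afternoon?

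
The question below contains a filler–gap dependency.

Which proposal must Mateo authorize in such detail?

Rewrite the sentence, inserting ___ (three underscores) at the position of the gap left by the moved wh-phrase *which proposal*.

Before movement: Mateo must authorize which proposal in such detail.
The filler 'which proposal' is interpreted as the direct object of 'authorize'. The gap is right after 'authorize'.

Which proposal must Mateo authorize ___ in such detail?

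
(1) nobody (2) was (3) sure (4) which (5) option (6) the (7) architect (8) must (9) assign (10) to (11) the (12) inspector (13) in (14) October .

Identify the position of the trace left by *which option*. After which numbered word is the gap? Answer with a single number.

In situ: The architect must assign which option to the inspector in October.
'which option' is the direct object of 'assign'. Wh-movement fronts it, leaving a gap right after 'assign':
Nobody was sure which option the architect must assign ___ to the inspector in October.
'assign' is word 9.

9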